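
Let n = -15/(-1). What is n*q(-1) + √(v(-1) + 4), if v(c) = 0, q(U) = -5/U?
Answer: 77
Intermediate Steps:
n = 15 (n = -15*(-1) = 15)
n*q(-1) + √(v(-1) + 4) = 15*(-5/(-1)) + √(0 + 4) = 15*(-5*(-1)) + √4 = 15*5 + 2 = 75 + 2 = 77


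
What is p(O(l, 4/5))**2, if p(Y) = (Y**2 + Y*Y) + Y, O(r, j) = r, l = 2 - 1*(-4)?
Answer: 6084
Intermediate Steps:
l = 6 (l = 2 + 4 = 6)
p(Y) = Y + 2*Y**2 (p(Y) = (Y**2 + Y**2) + Y = 2*Y**2 + Y = Y + 2*Y**2)
p(O(l, 4/5))**2 = (6*(1 + 2*6))**2 = (6*(1 + 12))**2 = (6*13)**2 = 78**2 = 6084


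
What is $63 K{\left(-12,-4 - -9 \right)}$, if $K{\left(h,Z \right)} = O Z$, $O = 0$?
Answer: $0$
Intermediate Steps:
$K{\left(h,Z \right)} = 0$ ($K{\left(h,Z \right)} = 0 Z = 0$)
$63 K{\left(-12,-4 - -9 \right)} = 63 \cdot 0 = 0$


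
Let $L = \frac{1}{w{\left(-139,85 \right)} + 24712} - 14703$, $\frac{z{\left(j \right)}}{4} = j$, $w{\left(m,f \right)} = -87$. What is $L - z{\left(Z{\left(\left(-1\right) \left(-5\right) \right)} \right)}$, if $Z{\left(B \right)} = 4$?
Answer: $- \frac{362455374}{24625} \approx -14719.0$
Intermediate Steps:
$z{\left(j \right)} = 4 j$
$L = - \frac{362061374}{24625}$ ($L = \frac{1}{-87 + 24712} - 14703 = \frac{1}{24625} - 14703 = - \frac{362061374}{24625} \approx -14703.0$)
$L - z{\left(Z{\left(\left(-1\right) \left(-5\right) \right)} \right)} = - \frac{362061374}{24625} - 4 \cdot 4 = - \frac{362061374}{24625} - 16 = - \frac{362455374}{24625}$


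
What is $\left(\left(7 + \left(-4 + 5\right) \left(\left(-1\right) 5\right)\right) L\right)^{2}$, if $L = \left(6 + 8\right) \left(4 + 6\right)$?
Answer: $78400$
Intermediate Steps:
$L = 140$ ($L = 14 \cdot 10 = 140$)
$\left(\left(7 + \left(-4 + 5\right) \left(\left(-1\right) 5\right)\right) L\right)^{2} = \left(\left(7 + \left(-4 + 5\right) \left(\left(-1\right) 5\right)\right) 140\right)^{2} = \left(\left(7 + 1 \left(-5\right)\right) 140\right)^{2} = \left(\left(7 - 5\right) 140\right)^{2} = \left(2 \cdot 140\right)^{2} = 280^{2} = 78400$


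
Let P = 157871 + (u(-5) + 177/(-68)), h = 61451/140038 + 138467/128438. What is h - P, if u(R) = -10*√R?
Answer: -48270231486543383/305765410948 + 10*I*√5 ≈ -1.5787e+5 + 22.361*I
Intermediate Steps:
h = 6820821321/4496550161 (h = 61451*(1/140038) + 138467*(1/128438) = 61451/140038 + 138467/128438 = 6820821321/4496550161 ≈ 1.5169)
P = 10735051/68 - 10*I*√5 (P = 157871 + (-10*I*√5 + 177/(-68)) = 157871 + (-10*I*√5 + 177*(-1/68)) = 157871 + (-10*I*√5 - 177/68) = 157871 + (-177/68 - 10*I*√5) = 10735051/68 - 10*I*√5 ≈ 1.5787e+5 - 22.361*I)
h - P = 6820821321/4496550161 - (10735051/68 - 10*I*√5) = 6820821321/4496550161 + (-10735051/68 + 10*I*√5) = -48270231486543383/305765410948 + 10*I*√5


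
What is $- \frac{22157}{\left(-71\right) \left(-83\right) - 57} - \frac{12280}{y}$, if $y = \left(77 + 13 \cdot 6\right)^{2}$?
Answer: $- \frac{120797601}{28041980} \approx -4.3077$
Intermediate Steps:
$y = 24025$ ($y = \left(77 + 78\right)^{2} = 155^{2} = 24025$)
$- \frac{22157}{\left(-71\right) \left(-83\right) - 57} - \frac{12280}{y} = - \frac{22157}{\left(-71\right) \left(-83\right) - 57} - \frac{12280}{24025} = - \frac{22157}{5893 - 57} - \frac{2456}{4805} = - \frac{22157}{5836} - \frac{2456}{4805} = - \frac{120797601}{28041980}$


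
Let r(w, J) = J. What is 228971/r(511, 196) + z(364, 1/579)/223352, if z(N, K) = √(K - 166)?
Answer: 228971/196 + I*√55649427/129320808 ≈ 1168.2 + 5.7685e-5*I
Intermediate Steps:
z(N, K) = √(-166 + K)
228971/r(511, 196) + z(364, 1/579)/223352 = 228971/196 + √(-166 + 1/579)/223352 = 228971*(1/196) + √(-166 + 1/579)*(1/223352) = 228971/196 + √(-96113/579)*(1/223352) = 228971/196 + (I*√55649427/579)*(1/223352) = 228971/196 + I*√55649427/129320808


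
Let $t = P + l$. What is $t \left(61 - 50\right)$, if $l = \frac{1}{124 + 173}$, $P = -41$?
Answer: $- \frac{12176}{27} \approx -450.96$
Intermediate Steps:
$l = \frac{1}{297} \approx 0.003367$
$t = - \frac{12176}{297}$ ($t = -41 + \frac{1}{297} = - \frac{12176}{297} \approx -40.997$)
$t \left(61 - 50\right) = - \frac{12176 \left(61 - 50\right)}{297} = \left(- \frac{12176}{297}\right) 11 = - \frac{12176}{27}$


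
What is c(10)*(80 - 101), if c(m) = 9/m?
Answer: -189/10 ≈ -18.900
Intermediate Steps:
c(10)*(80 - 101) = (9/10)*(80 - 101) = (9*(1/10))*(-21) = (9/10)*(-21) = -189/10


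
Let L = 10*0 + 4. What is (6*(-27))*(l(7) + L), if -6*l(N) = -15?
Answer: -1053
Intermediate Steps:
l(N) = 5/2 (l(N) = -1/6*(-15) = 5/2)
L = 4 (L = 0 + 4 = 4)
(6*(-27))*(l(7) + L) = (6*(-27))*(5/2 + 4) = -162*13/2 = -1053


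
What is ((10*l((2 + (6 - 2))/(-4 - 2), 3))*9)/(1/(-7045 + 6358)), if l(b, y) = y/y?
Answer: -61830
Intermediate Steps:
l(b, y) = 1
((10*l((2 + (6 - 2))/(-4 - 2), 3))*9)/(1/(-7045 + 6358)) = ((10*1)*9)/(1/(-7045 + 6358)) = (10*9)/(1/(-687)) = 90/(-1/687) = 90*(-687) = -61830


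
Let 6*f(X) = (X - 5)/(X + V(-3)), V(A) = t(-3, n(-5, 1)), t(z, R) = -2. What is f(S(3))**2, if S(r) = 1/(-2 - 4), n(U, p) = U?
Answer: 961/6084 ≈ 0.15796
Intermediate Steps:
V(A) = -2
S(r) = -1/6 (S(r) = 1/(-6) = -1/6)
f(X) = (-5 + X)/(6*(-2 + X)) (f(X) = ((X - 5)/(X - 2))/6 = ((-5 + X)/(-2 + X))/6 = (-5 + X)/(6*(-2 + X)))
f(S(3))**2 = ((-5 - 1/6)/(6*(-2 - 1/6)))**2 = ((1/6)*(-31/6)/(-13/6))**2 = ((1/6)*(-6/13)*(-31/6))**2 = (31/78)**2 = 961/6084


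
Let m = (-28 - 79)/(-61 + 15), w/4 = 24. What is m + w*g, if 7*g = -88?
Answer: -387859/322 ≈ -1204.5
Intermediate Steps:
w = 96 (w = 4*24 = 96)
g = -88/7 (g = (⅐)*(-88) = -88/7 ≈ -12.571)
m = 107/46 (m = -107/(-46) = -107*(-1/46) = 107/46 ≈ 2.3261)
m + w*g = 107/46 + 96*(-88/7) = 107/46 - 8448/7 = -387859/322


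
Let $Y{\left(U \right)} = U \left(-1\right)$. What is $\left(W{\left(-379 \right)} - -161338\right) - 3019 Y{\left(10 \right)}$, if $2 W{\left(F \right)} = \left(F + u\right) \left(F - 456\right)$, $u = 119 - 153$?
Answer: $\frac{727911}{2} \approx 3.6396 \cdot 10^{5}$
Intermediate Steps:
$Y{\left(U \right)} = - U$
$u = -34$ ($u = 119 - 153 = -34$)
$W{\left(F \right)} = \frac{\left(-456 + F\right) \left(-34 + F\right)}{2}$ ($W{\left(F \right)} = \frac{\left(F - 34\right) \left(F - 456\right)}{2} = \frac{\left(-34 + F\right) \left(-456 + F\right)}{2} = \frac{\left(-456 + F\right) \left(-34 + F\right)}{2}$)
$\left(W{\left(-379 \right)} - -161338\right) - 3019 Y{\left(10 \right)} = \left(\left(7752 + \frac{\left(-379\right)^{2}}{2} - -92855\right) - -161338\right) - 3019 \left(\left(-1\right) 10\right) = \left(\left(7752 + \frac{1}{2} \cdot 143641 + 92855\right) + 161338\right) - 3019 \left(-10\right) = \left(\left(7752 + \frac{143641}{2} + 92855\right) + 161338\right) - -30190 = \left(\frac{344855}{2} + 161338\right) + 30190 = \frac{667531}{2} + 30190 = \frac{727911}{2}$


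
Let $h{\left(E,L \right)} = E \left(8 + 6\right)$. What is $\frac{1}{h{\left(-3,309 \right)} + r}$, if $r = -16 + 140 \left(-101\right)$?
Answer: $- \frac{1}{14198} \approx -7.0432 \cdot 10^{-5}$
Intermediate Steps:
$h{\left(E,L \right)} = 14 E$ ($h{\left(E,L \right)} = E 14 = 14 E$)
$r = -14156$ ($r = -16 - 14140 = -14156$)
$\frac{1}{h{\left(-3,309 \right)} + r} = \frac{1}{14 \left(-3\right) - 14156} = \frac{1}{-42 - 14156} = \frac{1}{-14198} = - \frac{1}{14198}$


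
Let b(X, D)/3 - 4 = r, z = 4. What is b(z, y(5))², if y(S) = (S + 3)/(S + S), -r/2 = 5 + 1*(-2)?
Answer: 36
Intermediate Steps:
r = -6 (r = -2*(5 + 1*(-2)) = -2*(5 - 2) = -2*3 = -6)
y(S) = (3 + S)/(2*S) (y(S) = (3 + S)/((2*S)) = (3 + S)*(1/(2*S)) = (3 + S)/(2*S))
b(X, D) = -6 (b(X, D) = 12 + 3*(-6) = 12 - 18 = -6)
b(z, y(5))² = (-6)² = 36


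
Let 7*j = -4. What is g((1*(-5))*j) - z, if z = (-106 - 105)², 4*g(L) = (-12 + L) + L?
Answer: -311658/7 ≈ -44523.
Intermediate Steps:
j = -4/7 (j = (⅐)*(-4) = -4/7 ≈ -0.57143)
g(L) = -3 + L/2 (g(L) = ((-12 + L) + L)/4 = (-12 + 2*L)/4 = -3 + L/2)
z = 44521 (z = (-211)² = 44521)
g((1*(-5))*j) - z = (-3 + ((1*(-5))*(-4/7))/2) - 1*44521 = (-3 + (-5*(-4/7))/2) - 44521 = (-3 + (½)*(20/7)) - 44521 = (-3 + 10/7) - 44521 = -11/7 - 44521 = -311658/7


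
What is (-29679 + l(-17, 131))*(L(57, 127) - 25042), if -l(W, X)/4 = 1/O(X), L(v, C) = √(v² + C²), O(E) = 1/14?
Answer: 744623870 - 29735*√19378 ≈ 7.4049e+8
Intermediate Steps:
O(E) = 1/14
L(v, C) = √(C² + v²)
l(W, X) = -56 (l(W, X) = -4/1/14 = -4*14 = -56)
(-29679 + l(-17, 131))*(L(57, 127) - 25042) = (-29679 - 56)*(√(127² + 57²) - 25042) = -29735*(√(16129 + 3249) - 25042) = -29735*(√19378 - 25042) = -29735*(-25042 + √19378) = 744623870 - 29735*√19378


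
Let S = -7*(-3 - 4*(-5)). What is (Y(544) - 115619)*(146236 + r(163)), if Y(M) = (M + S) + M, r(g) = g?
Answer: -16784645350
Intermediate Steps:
S = -119 (S = -7*(-3 + 20) = -7*17 = -119)
Y(M) = -119 + 2*M (Y(M) = (M - 119) + M = (-119 + M) + M = -119 + 2*M)
(Y(544) - 115619)*(146236 + r(163)) = ((-119 + 2*544) - 115619)*(146236 + 163) = ((-119 + 1088) - 115619)*146399 = (969 - 115619)*146399 = -114650*146399 = -16784645350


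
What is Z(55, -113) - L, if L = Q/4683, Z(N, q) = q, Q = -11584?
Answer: -517595/4683 ≈ -110.53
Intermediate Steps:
L = -11584/4683 ≈ -2.4736
Z(55, -113) - L = -113 - 1*(-11584/4683) = -113 + 11584/4683 = -517595/4683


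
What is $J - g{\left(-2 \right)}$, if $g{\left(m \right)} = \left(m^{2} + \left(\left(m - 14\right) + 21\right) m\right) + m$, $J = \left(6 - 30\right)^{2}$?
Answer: $584$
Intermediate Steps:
$J = 576$ ($J = \left(-24\right)^{2} = 576$)
$g{\left(m \right)} = m + m^{2} + m \left(7 + m\right)$ ($g{\left(m \right)} = \left(m^{2} + \left(\left(-14 + m\right) + 21\right) m\right) + m = \left(m^{2} + \left(7 + m\right) m\right) + m = \left(m^{2} + m \left(7 + m\right)\right) + m = m + m^{2} + m \left(7 + m\right)$)
$J - g{\left(-2 \right)} = 576 - 2 \left(-2\right) \left(4 - 2\right) = 576 - 2 \left(-2\right) 2 = 576 - -8 = 576 + 8 = 584$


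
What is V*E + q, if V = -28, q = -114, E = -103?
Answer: 2770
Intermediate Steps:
V*E + q = -28*(-103) - 114 = 2884 - 114 = 2770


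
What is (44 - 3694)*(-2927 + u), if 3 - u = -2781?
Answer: 521950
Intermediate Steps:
u = 2784 (u = 3 - 1*(-2781) = 3 + 2781 = 2784)
(44 - 3694)*(-2927 + u) = (44 - 3694)*(-2927 + 2784) = -3650*(-143) = 521950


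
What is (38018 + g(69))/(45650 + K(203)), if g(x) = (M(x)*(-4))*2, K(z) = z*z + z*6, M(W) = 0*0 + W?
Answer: 3406/8007 ≈ 0.42538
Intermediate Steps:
M(W) = W (M(W) = 0 + W = W)
K(z) = z² + 6*z
g(x) = -8*x (g(x) = (x*(-4))*2 = -4*x*2 = -8*x)
(38018 + g(69))/(45650 + K(203)) = (38018 - 8*69)/(45650 + 203*(6 + 203)) = (38018 - 552)/(45650 + 203*209) = 37466/(45650 + 42427) = 37466/88077 = 37466*(1/88077) = 3406/8007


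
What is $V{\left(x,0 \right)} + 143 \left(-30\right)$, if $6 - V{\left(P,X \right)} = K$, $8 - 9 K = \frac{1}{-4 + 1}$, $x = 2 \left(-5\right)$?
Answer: $- \frac{115693}{27} \approx -4284.9$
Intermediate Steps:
$x = -10$
$K = \frac{25}{27}$ ($K = \frac{8}{9} - \frac{1}{9 \left(-4 + 1\right)} = \frac{8}{9} - \frac{1}{9 \left(-3\right)} = \frac{8}{9} - - \frac{1}{27} = \frac{8}{9} + \frac{1}{27} = \frac{25}{27} \approx 0.92593$)
$V{\left(P,X \right)} = \frac{137}{27}$ ($V{\left(P,X \right)} = 6 - \frac{25}{27} = \frac{137}{27}$)
$V{\left(x,0 \right)} + 143 \left(-30\right) = \frac{137}{27} + 143 \left(-30\right) = \frac{137}{27} - 4290 = - \frac{115693}{27}$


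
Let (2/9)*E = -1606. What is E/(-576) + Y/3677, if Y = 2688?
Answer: 3124663/235328 ≈ 13.278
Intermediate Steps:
E = -7227 (E = (9/2)*(-1606) = -7227)
E/(-576) + Y/3677 = -7227/(-576) + 2688/3677 = -7227*(-1/576) + 2688*(1/3677) = 803/64 + 2688/3677 = 3124663/235328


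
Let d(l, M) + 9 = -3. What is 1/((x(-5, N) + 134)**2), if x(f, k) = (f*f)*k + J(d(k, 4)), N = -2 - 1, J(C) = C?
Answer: 1/2209 ≈ 0.00045269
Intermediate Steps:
d(l, M) = -12 (d(l, M) = -9 - 3 = -12)
N = -3
x(f, k) = -12 + k*f**2 (x(f, k) = (f*f)*k - 12 = f**2*k - 12 = k*f**2 - 12 = -12 + k*f**2)
1/((x(-5, N) + 134)**2) = 1/(((-12 - 3*(-5)**2) + 134)**2) = 1/(((-12 - 3*25) + 134)**2) = 1/(((-12 - 75) + 134)**2) = 1/((-87 + 134)**2) = 1/(47**2) = 1/2209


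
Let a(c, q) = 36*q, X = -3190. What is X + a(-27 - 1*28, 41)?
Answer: -1714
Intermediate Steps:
X + a(-27 - 1*28, 41) = -3190 + 36*41 = -3190 + 1476 = -1714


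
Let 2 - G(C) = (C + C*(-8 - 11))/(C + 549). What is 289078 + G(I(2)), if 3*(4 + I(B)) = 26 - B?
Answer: 159861312/553 ≈ 2.8908e+5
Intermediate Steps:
I(B) = 14/3 - B/3 (I(B) = -4 + (26 - B)/3 = -4 + (26/3 - B/3) = 14/3 - B/3)
G(C) = 2 + 18*C/(549 + C) (G(C) = 2 - (C + C*(-8 - 11))/(C + 549) = 2 - (C + C*(-19))/(549 + C) = 2 - (C - 19*C)/(549 + C) = 2 - (-18*C)/(549 + C) = 2 - (-18)*C/(549 + C) = 2 + 18*C/(549 + C))
289078 + G(I(2)) = 289078 + 2*(549 + 10*(14/3 - 1/3*2))/(549 + (14/3 - 1/3*2)) = 289078 + 2*(549 + 10*(14/3 - 2/3))/(549 + (14/3 - 2/3)) = 289078 + 2*(549 + 10*4)/(549 + 4) = 289078 + 2*(549 + 40)/553 = 289078 + 2*(1/553)*589 = 289078 + 1178/553 = 159861312/553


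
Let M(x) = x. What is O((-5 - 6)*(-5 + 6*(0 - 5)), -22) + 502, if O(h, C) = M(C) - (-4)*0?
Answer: 480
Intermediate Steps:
O(h, C) = C (O(h, C) = C - (-4)*0 = C - 1*0 = C + 0 = C)
O((-5 - 6)*(-5 + 6*(0 - 5)), -22) + 502 = -22 + 502 = 480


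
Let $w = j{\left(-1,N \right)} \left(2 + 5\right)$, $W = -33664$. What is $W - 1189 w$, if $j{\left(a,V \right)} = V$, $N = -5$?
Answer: $7951$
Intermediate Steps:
$w = -35$ ($w = - 5 \left(2 + 5\right) = \left(-5\right) 7 = -35$)
$W - 1189 w = -33664 - -41615 = -33664 + 41615 = 7951$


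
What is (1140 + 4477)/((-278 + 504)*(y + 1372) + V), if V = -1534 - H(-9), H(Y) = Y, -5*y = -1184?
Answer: 28085/1810319 ≈ 0.015514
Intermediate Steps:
y = 1184/5 (y = -⅕*(-1184) = 1184/5 ≈ 236.80)
V = -1525 (V = -1534 - 1*(-9) = -1534 + 9 = -1525)
(1140 + 4477)/((-278 + 504)*(y + 1372) + V) = (1140 + 4477)/((-278 + 504)*(1184/5 + 1372) - 1525) = 5617/(226*(8044/5) - 1525) = 5617/(1817944/5 - 1525) = 5617/(1810319/5) = 5617*(5/1810319) = 28085/1810319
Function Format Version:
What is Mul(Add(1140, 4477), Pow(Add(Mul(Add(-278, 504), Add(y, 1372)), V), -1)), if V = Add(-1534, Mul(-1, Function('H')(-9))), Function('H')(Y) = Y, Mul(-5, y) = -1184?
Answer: Rational(28085, 1810319) ≈ 0.015514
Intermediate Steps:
y = Rational(1184, 5) (y = Mul(Rational(-1, 5), -1184) = Rational(1184, 5) ≈ 236.80)
V = -1525 (V = Add(-1534, Mul(-1, -9)) = Add(-1534, 9) = -1525)
Mul(Add(1140, 4477), Pow(Add(Mul(Add(-278, 504), Add(y, 1372)), V), -1)) = Mul(Add(1140, 4477), Pow(Add(Mul(Add(-278, 504), Add(Rational(1184, 5), 1372)), -1525), -1)) = Mul(5617, Pow(Add(Mul(226, Rational(8044, 5)), -1525), -1)) = Mul(5617, Pow(Add(Rational(1817944, 5), -1525), -1)) = Mul(5617, Pow(Rational(1810319, 5), -1)) = Mul(5617, Rational(5, 1810319)) = Rational(28085, 1810319)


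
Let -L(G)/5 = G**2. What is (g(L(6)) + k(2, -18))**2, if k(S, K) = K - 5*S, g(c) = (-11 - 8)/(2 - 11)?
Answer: 54289/81 ≈ 670.23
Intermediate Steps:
L(G) = -5*G**2
g(c) = 19/9 (g(c) = -19/(-9) = -19*(-1/9) = 19/9)
(g(L(6)) + k(2, -18))**2 = (19/9 + (-18 - 5*2))**2 = (19/9 + (-18 - 10))**2 = (19/9 - 28)**2 = (-233/9)**2 = 54289/81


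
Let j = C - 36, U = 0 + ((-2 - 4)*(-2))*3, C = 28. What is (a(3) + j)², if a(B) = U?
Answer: 784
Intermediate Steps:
U = 36 (U = 0 - 6*(-2)*3 = 0 + 12*3 = 0 + 36 = 36)
a(B) = 36
j = -8 (j = 28 - 36 = -8)
(a(3) + j)² = (36 - 8)² = 28² = 784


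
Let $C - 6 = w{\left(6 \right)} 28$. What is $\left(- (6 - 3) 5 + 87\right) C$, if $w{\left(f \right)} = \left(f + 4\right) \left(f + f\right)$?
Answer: $242352$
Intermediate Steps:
$w{\left(f \right)} = 2 f \left(4 + f\right)$ ($w{\left(f \right)} = \left(4 + f\right) 2 f = 2 f \left(4 + f\right)$)
$C = 3366$ ($C = 6 + 2 \cdot 6 \left(4 + 6\right) 28 = 6 + 2 \cdot 6 \cdot 10 \cdot 28 = 6 + 120 \cdot 28 = 6 + 3360 = 3366$)
$\left(- (6 - 3) 5 + 87\right) C = \left(- (6 - 3) 5 + 87\right) 3366 = \left(\left(-1\right) 3 \cdot 5 + 87\right) 3366 = \left(\left(-3\right) 5 + 87\right) 3366 = \left(-15 + 87\right) 3366 = 72 \cdot 3366 = 242352$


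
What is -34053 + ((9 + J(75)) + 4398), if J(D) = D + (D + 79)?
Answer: -29417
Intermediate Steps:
J(D) = 79 + 2*D (J(D) = D + (79 + D) = 79 + 2*D)
-34053 + ((9 + J(75)) + 4398) = -34053 + ((9 + (79 + 2*75)) + 4398) = -34053 + ((9 + (79 + 150)) + 4398) = -34053 + ((9 + 229) + 4398) = -34053 + (238 + 4398) = -34053 + 4636 = -29417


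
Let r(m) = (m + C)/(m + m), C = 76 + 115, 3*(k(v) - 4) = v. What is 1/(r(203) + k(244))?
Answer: 609/52559 ≈ 0.011587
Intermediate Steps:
k(v) = 4 + v/3
C = 191
r(m) = (191 + m)/(2*m) (r(m) = (m + 191)/(m + m) = (191 + m)/((2*m)) = (191 + m)*(1/(2*m)) = (191 + m)/(2*m))
1/(r(203) + k(244)) = 1/((½)*(191 + 203)/203 + (4 + (⅓)*244)) = 1/((½)*(1/203)*394 + (4 + 244/3)) = 1/(197/203 + 256/3) = 1/(52559/609) = 609/52559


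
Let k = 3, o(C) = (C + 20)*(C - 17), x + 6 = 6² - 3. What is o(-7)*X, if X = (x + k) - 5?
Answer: -7800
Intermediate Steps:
x = 27 (x = -6 + (6² - 3) = -6 + (36 - 3) = -6 + 33 = 27)
o(C) = (-17 + C)*(20 + C) (o(C) = (20 + C)*(-17 + C) = (-17 + C)*(20 + C))
X = 25 (X = (27 + 3) - 5 = 30 - 5 = 25)
o(-7)*X = (-340 + (-7)² + 3*(-7))*25 = (-340 + 49 - 21)*25 = -312*25 = -7800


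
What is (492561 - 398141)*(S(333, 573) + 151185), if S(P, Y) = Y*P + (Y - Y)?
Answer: 32291073480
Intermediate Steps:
S(P, Y) = P*Y (S(P, Y) = P*Y + 0 = P*Y)
(492561 - 398141)*(S(333, 573) + 151185) = (492561 - 398141)*(333*573 + 151185) = 94420*(190809 + 151185) = 94420*341994 = 32291073480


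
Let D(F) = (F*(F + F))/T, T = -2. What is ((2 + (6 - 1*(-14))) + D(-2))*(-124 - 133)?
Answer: -4626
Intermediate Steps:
D(F) = -F² (D(F) = (F*(F + F))/(-2) = (F*(2*F))*(-½) = (2*F²)*(-½) = -F²)
((2 + (6 - 1*(-14))) + D(-2))*(-124 - 133) = ((2 + (6 - 1*(-14))) - 1*(-2)²)*(-124 - 133) = ((2 + (6 + 14)) - 1*4)*(-257) = ((2 + 20) - 4)*(-257) = (22 - 4)*(-257) = 18*(-257) = -4626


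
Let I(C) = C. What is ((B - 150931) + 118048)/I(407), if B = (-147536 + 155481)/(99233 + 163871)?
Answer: -8651640887/107083328 ≈ -80.794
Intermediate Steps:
B = 7945/263104 ≈ 0.030197
((B - 150931) + 118048)/I(407) = ((7945/263104 - 150931) + 118048)/407 = (-39710541879/263104 + 118048)*(1/407) = -8651640887/263104*1/407 = -8651640887/107083328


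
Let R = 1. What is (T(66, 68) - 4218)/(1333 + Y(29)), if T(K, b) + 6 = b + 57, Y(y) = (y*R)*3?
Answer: -4099/1420 ≈ -2.8866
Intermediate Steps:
Y(y) = 3*y (Y(y) = (y*1)*3 = y*3 = 3*y)
T(K, b) = 51 + b (T(K, b) = -6 + (b + 57) = -6 + (57 + b) = 51 + b)
(T(66, 68) - 4218)/(1333 + Y(29)) = ((51 + 68) - 4218)/(1333 + 3*29) = (119 - 4218)/(1333 + 87) = -4099/1420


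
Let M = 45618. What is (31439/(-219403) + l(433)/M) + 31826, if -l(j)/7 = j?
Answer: 318535616199809/10008726054 ≈ 31826.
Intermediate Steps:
l(j) = -7*j
(31439/(-219403) + l(433)/M) + 31826 = (31439/(-219403) - 7*433/45618) + 31826 = (31439*(-1/219403) - 3031*1/45618) + 31826 = (-31439/219403 - 3031/45618) + 31826 = -2099194795/10008726054 + 31826 = 318535616199809/10008726054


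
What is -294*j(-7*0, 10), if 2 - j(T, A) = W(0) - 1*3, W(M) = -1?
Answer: -1764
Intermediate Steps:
j(T, A) = 6 (j(T, A) = 2 - (-1 - 1*3) = 2 - (-1 - 3) = 2 - 1*(-4) = 2 + 4 = 6)
-294*j(-7*0, 10) = -294*6 = -1764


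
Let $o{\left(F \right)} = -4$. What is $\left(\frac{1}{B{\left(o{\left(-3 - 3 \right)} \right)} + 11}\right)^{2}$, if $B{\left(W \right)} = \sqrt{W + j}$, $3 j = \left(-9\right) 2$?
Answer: $\frac{1}{\left(11 + i \sqrt{10}\right)^{2}} \approx 0.0064682 - 0.004054 i$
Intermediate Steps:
$j = -6$ ($j = \frac{\left(-9\right) 2}{3} = \frac{1}{3} \left(-18\right) = -6$)
$B{\left(W \right)} = \sqrt{-6 + W}$ ($B{\left(W \right)} = \sqrt{W - 6} = \sqrt{-6 + W}$)
$\left(\frac{1}{B{\left(o{\left(-3 - 3 \right)} \right)} + 11}\right)^{2} = \left(\frac{1}{\sqrt{-6 - 4} + 11}\right)^{2} = \left(\frac{1}{\sqrt{-10} + 11}\right)^{2} = \left(\frac{1}{i \sqrt{10} + 11}\right)^{2} = \left(\frac{1}{11 + i \sqrt{10}}\right)^{2} = \frac{1}{\left(11 + i \sqrt{10}\right)^{2}}$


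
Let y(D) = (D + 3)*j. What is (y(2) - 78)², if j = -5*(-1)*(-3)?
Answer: 23409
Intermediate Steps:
j = -15 (j = 5*(-3) = -15)
y(D) = -45 - 15*D (y(D) = (D + 3)*(-15) = (3 + D)*(-15) = -45 - 15*D)
(y(2) - 78)² = ((-45 - 15*2) - 78)² = ((-45 - 30) - 78)² = (-75 - 78)² = (-153)² = 23409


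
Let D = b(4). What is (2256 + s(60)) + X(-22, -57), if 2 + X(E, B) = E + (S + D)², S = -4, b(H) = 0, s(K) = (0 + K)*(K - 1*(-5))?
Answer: 6148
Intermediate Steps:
s(K) = K*(5 + K) (s(K) = K*(K + 5) = K*(5 + K))
D = 0
X(E, B) = 14 + E (X(E, B) = -2 + (E + (-4 + 0)²) = -2 + (E + (-4)²) = -2 + (E + 16) = -2 + (16 + E) = 14 + E)
(2256 + s(60)) + X(-22, -57) = (2256 + 60*(5 + 60)) + (14 - 22) = (2256 + 60*65) - 8 = (2256 + 3900) - 8 = 6156 - 8 = 6148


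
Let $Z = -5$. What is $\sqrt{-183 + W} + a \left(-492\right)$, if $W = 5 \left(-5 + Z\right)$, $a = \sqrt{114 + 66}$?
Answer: $- 2952 \sqrt{5} + i \sqrt{233} \approx -6600.9 + 15.264 i$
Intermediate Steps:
$a = 6 \sqrt{5}$ ($a = \sqrt{180} = 6 \sqrt{5} \approx 13.416$)
$W = -50$ ($W = 5 \left(-5 - 5\right) = 5 \left(-10\right) = -50$)
$\sqrt{-183 + W} + a \left(-492\right) = \sqrt{-183 - 50} + 6 \sqrt{5} \left(-492\right) = \sqrt{-233} - 2952 \sqrt{5} = i \sqrt{233} - 2952 \sqrt{5} = - 2952 \sqrt{5} + i \sqrt{233}$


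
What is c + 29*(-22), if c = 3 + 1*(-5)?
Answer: -640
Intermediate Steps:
c = -2 (c = 3 - 5 = -2)
c + 29*(-22) = -2 + 29*(-22) = -2 - 638 = -640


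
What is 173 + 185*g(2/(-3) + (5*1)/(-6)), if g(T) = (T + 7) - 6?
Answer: 161/2 ≈ 80.500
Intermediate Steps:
g(T) = 1 + T (g(T) = (7 + T) - 6 = 1 + T)
173 + 185*g(2/(-3) + (5*1)/(-6)) = 173 + 185*(1 + (2/(-3) + (5*1)/(-6))) = 173 + 185*(1 + (2*(-⅓) + 5*(-⅙))) = 173 + 185*(1 + (-⅔ - ⅚)) = 173 + 185*(1 - 3/2) = 173 + 185*(-½) = 173 - 185/2 = 161/2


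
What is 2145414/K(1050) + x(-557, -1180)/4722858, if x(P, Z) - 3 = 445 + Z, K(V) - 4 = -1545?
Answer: -1688747800204/1212987363 ≈ -1392.2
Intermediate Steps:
K(V) = -1541 (K(V) = 4 - 1545 = -1541)
x(P, Z) = 448 + Z (x(P, Z) = 3 + (445 + Z) = 448 + Z)
2145414/K(1050) + x(-557, -1180)/4722858 = 2145414/(-1541) + (448 - 1180)/4722858 = 2145414*(-1/1541) - 732*1/4722858 = -2145414/1541 - 122/787143 = -1688747800204/1212987363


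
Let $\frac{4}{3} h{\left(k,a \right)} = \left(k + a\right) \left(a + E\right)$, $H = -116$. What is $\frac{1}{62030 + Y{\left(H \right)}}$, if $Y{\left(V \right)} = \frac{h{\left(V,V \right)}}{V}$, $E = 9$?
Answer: $\frac{2}{123739} \approx 1.6163 \cdot 10^{-5}$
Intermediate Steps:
$h{\left(k,a \right)} = \frac{3 \left(9 + a\right) \left(a + k\right)}{4}$ ($h{\left(k,a \right)} = \frac{3 \left(k + a\right) \left(a + 9\right)}{4} = \frac{3 \left(a + k\right) \left(9 + a\right)}{4} = \frac{3 \left(9 + a\right) \left(a + k\right)}{4}$)
$Y{\left(V \right)} = \frac{\frac{3 V^{2}}{2} + \frac{27 V}{2}}{V}$ ($Y{\left(V \right)} = \frac{\frac{3 V^{2}}{4} + \frac{27 V}{4} + \frac{27 V}{4} + \frac{3 V V}{4}}{V} = \frac{\frac{3 V^{2}}{4} + \frac{27 V}{4} + \frac{27 V}{4} + \frac{3 V^{2}}{4}}{V} = \frac{\frac{3 V^{2}}{2} + \frac{27 V}{2}}{V}$)
$\frac{1}{62030 + Y{\left(H \right)}} = \frac{1}{62030 + \left(\frac{27}{2} + \frac{3}{2} \left(-116\right)\right)} = \frac{1}{62030 + \left(\frac{27}{2} - 174\right)} = \frac{1}{62030 - \frac{321}{2}} = \frac{1}{\frac{123739}{2}} = \frac{2}{123739}$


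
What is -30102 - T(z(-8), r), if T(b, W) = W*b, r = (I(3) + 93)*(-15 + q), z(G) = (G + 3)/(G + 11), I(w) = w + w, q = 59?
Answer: -22842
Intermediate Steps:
I(w) = 2*w
z(G) = (3 + G)/(11 + G)
r = 4356 (r = (2*3 + 93)*(-15 + 59) = (6 + 93)*44 = 99*44 = 4356)
-30102 - T(z(-8), r) = -30102 - 4356*(3 - 8)/(11 - 8) = -30102 - 4356*-5/3 = -30102 - 4356*(⅓)*(-5) = -30102 - 4356*(-5)/3 = -30102 - 1*(-7260) = -30102 + 7260 = -22842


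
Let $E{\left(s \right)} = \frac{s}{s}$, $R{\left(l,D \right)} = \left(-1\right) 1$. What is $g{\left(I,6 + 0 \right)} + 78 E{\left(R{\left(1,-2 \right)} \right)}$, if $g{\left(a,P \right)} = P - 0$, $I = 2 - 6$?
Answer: $84$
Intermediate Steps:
$R{\left(l,D \right)} = -1$
$I = -4$ ($I = 2 - 6 = -4$)
$E{\left(s \right)} = 1$
$g{\left(a,P \right)} = P$ ($g{\left(a,P \right)} = P + 0 = P$)
$g{\left(I,6 + 0 \right)} + 78 E{\left(R{\left(1,-2 \right)} \right)} = \left(6 + 0\right) + 78 \cdot 1 = 6 + 78 = 84$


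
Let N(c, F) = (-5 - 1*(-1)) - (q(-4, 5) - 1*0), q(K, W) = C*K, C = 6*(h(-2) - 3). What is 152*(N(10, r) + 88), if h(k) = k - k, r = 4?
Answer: 1824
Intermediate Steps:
h(k) = 0
C = -18 (C = 6*(0 - 3) = 6*(-3) = -18)
q(K, W) = -18*K
N(c, F) = -76 (N(c, F) = (-5 - 1*(-1)) - (-18*(-4) - 1*0) = (-5 + 1) - (72 + 0) = -4 - 1*72 = -4 - 72 = -76)
152*(N(10, r) + 88) = 152*(-76 + 88) = 152*12 = 1824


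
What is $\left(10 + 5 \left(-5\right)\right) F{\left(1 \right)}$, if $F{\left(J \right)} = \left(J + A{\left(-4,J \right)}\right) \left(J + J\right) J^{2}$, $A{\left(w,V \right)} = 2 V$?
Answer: $-90$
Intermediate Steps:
$F{\left(J \right)} = 6 J^{4}$ ($F{\left(J \right)} = \left(J + 2 J\right) \left(J + J\right) J^{2} = 3 J 2 J J^{2} = 6 J^{2} J^{2} = 6 J^{4}$)
$\left(10 + 5 \left(-5\right)\right) F{\left(1 \right)} = \left(10 + 5 \left(-5\right)\right) 6 \cdot 1^{4} = \left(10 - 25\right) 6 \cdot 1 = \left(-15\right) 6 = -90$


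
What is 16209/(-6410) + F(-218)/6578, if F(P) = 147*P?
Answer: -156018831/21082490 ≈ -7.4004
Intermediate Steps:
16209/(-6410) + F(-218)/6578 = 16209/(-6410) + (147*(-218))/6578 = 16209*(-1/6410) - 32046*1/6578 = -16209/6410 - 16023/3289 = -156018831/21082490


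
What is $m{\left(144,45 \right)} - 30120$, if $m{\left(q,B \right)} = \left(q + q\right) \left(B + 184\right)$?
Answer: $35832$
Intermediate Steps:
$m{\left(q,B \right)} = 2 q \left(184 + B\right)$
$m{\left(144,45 \right)} - 30120 = 2 \cdot 144 \left(184 + 45\right) - 30120 = 2 \cdot 144 \cdot 229 - 30120 = 65952 - 30120 = 35832$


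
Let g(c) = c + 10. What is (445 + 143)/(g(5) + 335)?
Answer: 42/25 ≈ 1.6800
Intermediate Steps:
g(c) = 10 + c
(445 + 143)/(g(5) + 335) = (445 + 143)/((10 + 5) + 335) = 588/(15 + 335) = 588/350 = 588*(1/350) = 42/25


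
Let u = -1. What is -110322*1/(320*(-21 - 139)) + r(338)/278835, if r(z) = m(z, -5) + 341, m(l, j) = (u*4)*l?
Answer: 1023662389/475878400 ≈ 2.1511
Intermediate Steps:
m(l, j) = -4*l (m(l, j) = (-1*4)*l = -4*l)
r(z) = 341 - 4*z (r(z) = -4*z + 341 = 341 - 4*z)
-110322*1/(320*(-21 - 139)) + r(338)/278835 = -110322*1/(320*(-21 - 139)) + (341 - 4*338)/278835 = -110322/((-160*320)) + (341 - 1352)*(1/278835) = -110322/(-51200) - 1011*1/278835 = -110322*(-1/51200) - 337/92945 = 55161/25600 - 337/92945 = 1023662389/475878400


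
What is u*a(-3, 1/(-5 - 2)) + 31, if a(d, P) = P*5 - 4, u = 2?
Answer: 151/7 ≈ 21.571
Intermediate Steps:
a(d, P) = -4 + 5*P (a(d, P) = 5*P - 4 = -4 + 5*P)
u*a(-3, 1/(-5 - 2)) + 31 = 2*(-4 + 5/(-5 - 2)) + 31 = 2*(-4 + 5/(-7)) + 31 = 2*(-4 + 5*(-1/7)) + 31 = 2*(-4 - 5/7) + 31 = 2*(-33/7) + 31 = -66/7 + 31 = 151/7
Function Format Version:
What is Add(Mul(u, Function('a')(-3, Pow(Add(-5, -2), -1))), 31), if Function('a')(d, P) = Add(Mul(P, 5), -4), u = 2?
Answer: Rational(151, 7) ≈ 21.571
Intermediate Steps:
Function('a')(d, P) = Add(-4, Mul(5, P)) (Function('a')(d, P) = Add(Mul(5, P), -4) = Add(-4, Mul(5, P)))
Add(Mul(u, Function('a')(-3, Pow(Add(-5, -2), -1))), 31) = Add(Mul(2, Add(-4, Mul(5, Pow(Add(-5, -2), -1)))), 31) = Add(Mul(2, Add(-4, Mul(5, Pow(-7, -1)))), 31) = Add(Mul(2, Add(-4, Mul(5, Rational(-1, 7)))), 31) = Add(Mul(2, Add(-4, Rational(-5, 7))), 31) = Add(Mul(2, Rational(-33, 7)), 31) = Add(Rational(-66, 7), 31) = Rational(151, 7)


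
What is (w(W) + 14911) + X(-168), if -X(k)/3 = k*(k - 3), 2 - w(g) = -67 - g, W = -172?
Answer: -71376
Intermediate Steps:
w(g) = 69 + g (w(g) = 2 - (-67 - g) = 2 + (67 + g) = 69 + g)
X(k) = -3*k*(-3 + k) (X(k) = -3*k*(k - 3) = -3*k*(-3 + k))
(w(W) + 14911) + X(-168) = ((69 - 172) + 14911) + 3*(-168)*(3 - 1*(-168)) = (-103 + 14911) + 3*(-168)*(3 + 168) = 14808 + 3*(-168)*171 = 14808 - 86184 = -71376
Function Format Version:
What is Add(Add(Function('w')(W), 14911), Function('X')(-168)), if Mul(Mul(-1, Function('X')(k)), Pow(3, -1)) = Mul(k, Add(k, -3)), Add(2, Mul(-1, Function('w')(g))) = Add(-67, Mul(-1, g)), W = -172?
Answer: -71376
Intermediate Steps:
Function('w')(g) = Add(69, g) (Function('w')(g) = Add(2, Mul(-1, Add(-67, Mul(-1, g)))) = Add(2, Add(67, g)) = Add(69, g))
Function('X')(k) = Mul(-3, k, Add(-3, k)) (Function('X')(k) = Mul(-3, Mul(k, Add(k, -3))) = Mul(-3, Mul(k, Add(-3, k))) = Mul(-3, k, Add(-3, k)))
Add(Add(Function('w')(W), 14911), Function('X')(-168)) = Add(Add(Add(69, -172), 14911), Mul(3, -168, Add(3, Mul(-1, -168)))) = Add(Add(-103, 14911), Mul(3, -168, Add(3, 168))) = Add(14808, Mul(3, -168, 171)) = Add(14808, -86184) = -71376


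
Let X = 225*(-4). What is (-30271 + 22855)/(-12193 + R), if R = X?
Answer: 7416/13093 ≈ 0.56641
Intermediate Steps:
X = -900
R = -900
(-30271 + 22855)/(-12193 + R) = (-30271 + 22855)/(-12193 - 900) = -7416/(-13093) = -7416*(-1/13093) = 7416/13093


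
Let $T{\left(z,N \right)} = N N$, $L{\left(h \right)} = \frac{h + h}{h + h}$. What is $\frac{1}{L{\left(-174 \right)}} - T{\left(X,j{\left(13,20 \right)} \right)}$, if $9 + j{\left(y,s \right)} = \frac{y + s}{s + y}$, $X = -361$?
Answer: $-63$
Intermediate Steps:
$j{\left(y,s \right)} = -8$ ($j{\left(y,s \right)} = -9 + \frac{y + s}{s + y} = -9 + \frac{s + y}{s + y} = -9 + 1 = -8$)
$L{\left(h \right)} = 1$ ($L{\left(h \right)} = \frac{2 h}{2 h} = 2 h \frac{1}{2 h} = 1$)
$T{\left(z,N \right)} = N^{2}$
$\frac{1}{L{\left(-174 \right)}} - T{\left(X,j{\left(13,20 \right)} \right)} = 1^{-1} - \left(-8\right)^{2} = 1 - 64 = -63$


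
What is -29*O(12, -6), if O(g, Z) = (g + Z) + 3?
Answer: -261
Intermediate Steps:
O(g, Z) = 3 + Z + g (O(g, Z) = (Z + g) + 3 = 3 + Z + g)
-29*O(12, -6) = -29*(3 - 6 + 12) = -29*9 = -261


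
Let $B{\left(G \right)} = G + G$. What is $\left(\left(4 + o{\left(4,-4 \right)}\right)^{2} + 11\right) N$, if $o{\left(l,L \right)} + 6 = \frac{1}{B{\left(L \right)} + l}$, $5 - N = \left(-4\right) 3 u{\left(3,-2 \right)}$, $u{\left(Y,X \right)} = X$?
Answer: $- \frac{4883}{16} \approx -305.19$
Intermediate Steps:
$N = -19$ ($N = 5 - \left(-4\right) 3 \left(-2\right) = 5 - \left(-12\right) \left(-2\right) = 5 - 24 = -19$)
$B{\left(G \right)} = 2 G$
$o{\left(l,L \right)} = -6 + \frac{1}{l + 2 L}$ ($o{\left(l,L \right)} = -6 + \frac{1}{2 L + l} = -6 + \frac{1}{l + 2 L}$)
$\left(\left(4 + o{\left(4,-4 \right)}\right)^{2} + 11\right) N = \left(\left(4 + \frac{1 - -48 - 24}{4 + 2 \left(-4\right)}\right)^{2} + 11\right) \left(-19\right) = \left(\left(4 + \frac{1 + 48 - 24}{4 - 8}\right)^{2} + 11\right) \left(-19\right) = \left(\left(4 + \frac{1}{-4} \cdot 25\right)^{2} + 11\right) \left(-19\right) = \left(\left(4 - \frac{25}{4}\right)^{2} + 11\right) \left(-19\right) = \left(\left(- \frac{9}{4}\right)^{2} + 11\right) \left(-19\right) = \left(\frac{81}{16} + 11\right) \left(-19\right) = \frac{257}{16} \left(-19\right) = - \frac{4883}{16}$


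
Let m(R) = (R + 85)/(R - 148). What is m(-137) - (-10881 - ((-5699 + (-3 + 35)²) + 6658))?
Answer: 3666292/285 ≈ 12864.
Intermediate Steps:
m(R) = (85 + R)/(-148 + R)
m(-137) - (-10881 - ((-5699 + (-3 + 35)²) + 6658)) = (85 - 137)/(-148 - 137) - (-10881 - ((-5699 + (-3 + 35)²) + 6658)) = -52/(-285) - (-10881 - ((-5699 + 32²) + 6658)) = -1/285*(-52) - (-10881 - ((-5699 + 1024) + 6658)) = 52/285 - (-10881 - (-4675 + 6658)) = 52/285 - (-10881 - 1*1983) = 52/285 - (-10881 - 1983) = 52/285 - 1*(-12864) = 52/285 + 12864 = 3666292/285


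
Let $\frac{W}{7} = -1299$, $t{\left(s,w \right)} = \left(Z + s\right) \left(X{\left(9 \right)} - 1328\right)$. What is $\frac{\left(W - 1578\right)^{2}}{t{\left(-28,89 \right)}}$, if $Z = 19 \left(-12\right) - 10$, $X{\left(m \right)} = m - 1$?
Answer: $\frac{37956747}{117040} \approx 324.31$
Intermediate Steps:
$X{\left(m \right)} = -1 + m$
$Z = -238$ ($Z = -228 - 10 = -238$)
$t{\left(s,w \right)} = 314160 - 1320 s$ ($t{\left(s,w \right)} = \left(-238 + s\right) \left(\left(-1 + 9\right) - 1328\right) = \left(-238 + s\right) \left(8 - 1328\right) = \left(-238 + s\right) \left(-1320\right) = 314160 - 1320 s$)
$W = -9093$ ($W = 7 \left(-1299\right) = -9093$)
$\frac{\left(W - 1578\right)^{2}}{t{\left(-28,89 \right)}} = \frac{\left(-9093 - 1578\right)^{2}}{314160 - -36960} = \frac{\left(-10671\right)^{2}}{314160 + 36960} = \frac{113870241}{351120} = 113870241 \cdot \frac{1}{351120} = \frac{37956747}{117040}$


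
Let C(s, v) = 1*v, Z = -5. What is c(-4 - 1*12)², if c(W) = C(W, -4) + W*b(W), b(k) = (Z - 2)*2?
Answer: 48400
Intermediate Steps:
C(s, v) = v
b(k) = -14 (b(k) = (-5 - 2)*2 = -7*2 = -14)
c(W) = -4 - 14*W (c(W) = -4 + W*(-14) = -4 - 14*W)
c(-4 - 1*12)² = (-4 - 14*(-4 - 1*12))² = (-4 - 14*(-4 - 12))² = (-4 - 14*(-16))² = (-4 + 224)² = 220² = 48400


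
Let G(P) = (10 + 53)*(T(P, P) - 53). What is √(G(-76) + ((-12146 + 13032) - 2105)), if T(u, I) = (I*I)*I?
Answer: I*√27660046 ≈ 5259.3*I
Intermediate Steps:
T(u, I) = I³ (T(u, I) = I²*I = I³)
G(P) = -3339 + 63*P³ (G(P) = (10 + 53)*(P³ - 53) = 63*(-53 + P³) = -3339 + 63*P³)
√(G(-76) + ((-12146 + 13032) - 2105)) = √((-3339 + 63*(-76)³) + ((-12146 + 13032) - 2105)) = √((-3339 + 63*(-438976)) + (886 - 2105)) = √((-3339 - 27655488) - 1219) = √(-27658827 - 1219) = √(-27660046) = I*√27660046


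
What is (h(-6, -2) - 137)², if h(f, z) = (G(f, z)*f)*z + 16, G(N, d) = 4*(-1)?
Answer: 28561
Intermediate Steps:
G(N, d) = -4
h(f, z) = 16 - 4*f*z (h(f, z) = (-4*f)*z + 16 = -4*f*z + 16 = 16 - 4*f*z)
(h(-6, -2) - 137)² = ((16 - 4*(-6)*(-2)) - 137)² = ((16 - 48) - 137)² = (-32 - 137)² = (-169)² = 28561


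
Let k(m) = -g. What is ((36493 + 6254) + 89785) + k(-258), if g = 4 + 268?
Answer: 132260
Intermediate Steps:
g = 272
k(m) = -272 (k(m) = -1*272 = -272)
((36493 + 6254) + 89785) + k(-258) = ((36493 + 6254) + 89785) - 272 = (42747 + 89785) - 272 = 132532 - 272 = 132260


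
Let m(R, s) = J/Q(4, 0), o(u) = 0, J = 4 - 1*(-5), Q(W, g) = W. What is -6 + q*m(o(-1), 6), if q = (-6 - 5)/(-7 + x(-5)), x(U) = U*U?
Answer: -59/8 ≈ -7.3750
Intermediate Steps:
x(U) = U**2
q = -11/18 (q = (-6 - 5)/(-7 + (-5)**2) = -11/(-7 + 25) = -11/18 ≈ -0.61111)
J = 9 (J = 4 + 5 = 9)
m(R, s) = 9/4
-6 + q*m(o(-1), 6) = -6 - 11/18*9/4 = -6 - 11/8 = -59/8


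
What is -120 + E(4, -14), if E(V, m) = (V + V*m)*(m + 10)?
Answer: 88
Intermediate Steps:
E(V, m) = (10 + m)*(V + V*m) (E(V, m) = (V + V*m)*(10 + m) = (10 + m)*(V + V*m))
-120 + E(4, -14) = -120 + 4*(10 + (-14)² + 11*(-14)) = -120 + 4*(10 + 196 - 154) = -120 + 4*52 = -120 + 208 = 88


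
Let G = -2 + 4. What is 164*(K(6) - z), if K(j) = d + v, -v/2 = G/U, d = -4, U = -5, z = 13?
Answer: -13284/5 ≈ -2656.8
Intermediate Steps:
G = 2
v = ⅘ (v = -4/(-5) = -4*(-1)/5 = -2*(-⅖) = ⅘ ≈ 0.80000)
K(j) = -16/5 (K(j) = -4 + ⅘ = -16/5)
164*(K(6) - z) = 164*(-16/5 - 1*13) = 164*(-16/5 - 13) = 164*(-81/5) = -13284/5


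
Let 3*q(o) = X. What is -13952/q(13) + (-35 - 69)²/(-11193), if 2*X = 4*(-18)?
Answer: 333408/287 ≈ 1161.7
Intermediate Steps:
X = -36 (X = (4*(-18))/2 = (½)*(-72) = -36)
q(o) = -12 (q(o) = (⅓)*(-36) = -12)
-13952/q(13) + (-35 - 69)²/(-11193) = -13952/(-12) + (-35 - 69)²/(-11193) = -13952*(-1/12) + (-104)²*(-1/11193) = 3488/3 + 10816*(-1/11193) = 3488/3 - 832/861 = 333408/287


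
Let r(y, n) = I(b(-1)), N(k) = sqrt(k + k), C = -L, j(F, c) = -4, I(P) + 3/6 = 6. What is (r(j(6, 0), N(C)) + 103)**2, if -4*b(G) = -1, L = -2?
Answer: 47089/4 ≈ 11772.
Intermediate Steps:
b(G) = 1/4 (b(G) = -1/4*(-1) = 1/4)
I(P) = 11/2 (I(P) = -1/2 + 6 = 11/2)
C = 2 (C = -1*(-2) = 2)
N(k) = sqrt(2)*sqrt(k) (N(k) = sqrt(2*k) = sqrt(2)*sqrt(k))
r(y, n) = 11/2
(r(j(6, 0), N(C)) + 103)**2 = (11/2 + 103)**2 = (217/2)**2 = 47089/4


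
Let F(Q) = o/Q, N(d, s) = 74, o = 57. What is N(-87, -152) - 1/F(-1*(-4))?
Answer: 4214/57 ≈ 73.930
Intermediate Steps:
F(Q) = 57/Q
N(-87, -152) - 1/F(-1*(-4)) = 74 - 1/(57/((-1*(-4)))) = 74 - 1/(57/4) = 74 - 1/(57*(1/4)) = 74 - 1/57/4 = 74 - 1*4/57 = 74 - 4/57 = 4214/57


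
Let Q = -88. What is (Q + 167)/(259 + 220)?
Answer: 79/479 ≈ 0.16493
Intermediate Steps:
(Q + 167)/(259 + 220) = (-88 + 167)/(259 + 220) = 79/479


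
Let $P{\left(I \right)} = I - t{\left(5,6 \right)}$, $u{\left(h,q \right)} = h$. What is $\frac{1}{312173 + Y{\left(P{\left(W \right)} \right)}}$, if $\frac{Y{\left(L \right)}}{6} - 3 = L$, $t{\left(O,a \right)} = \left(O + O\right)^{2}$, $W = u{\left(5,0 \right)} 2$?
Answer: $\frac{1}{311651} \approx 3.2087 \cdot 10^{-6}$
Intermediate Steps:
$W = 10$ ($W = 5 \cdot 2 = 10$)
$t{\left(O,a \right)} = 4 O^{2}$ ($t{\left(O,a \right)} = \left(2 O\right)^{2} = 4 O^{2}$)
$P{\left(I \right)} = -100 + I$ ($P{\left(I \right)} = I - 4 \cdot 5^{2} = I - 4 \cdot 25 = I - 100 = -100 + I$)
$Y{\left(L \right)} = 18 + 6 L$
$\frac{1}{312173 + Y{\left(P{\left(W \right)} \right)}} = \frac{1}{312173 + \left(18 + 6 \left(-100 + 10\right)\right)} = \frac{1}{312173 + \left(18 + 6 \left(-90\right)\right)} = \frac{1}{312173 + \left(18 - 540\right)} = \frac{1}{312173 - 522} = \frac{1}{311651}$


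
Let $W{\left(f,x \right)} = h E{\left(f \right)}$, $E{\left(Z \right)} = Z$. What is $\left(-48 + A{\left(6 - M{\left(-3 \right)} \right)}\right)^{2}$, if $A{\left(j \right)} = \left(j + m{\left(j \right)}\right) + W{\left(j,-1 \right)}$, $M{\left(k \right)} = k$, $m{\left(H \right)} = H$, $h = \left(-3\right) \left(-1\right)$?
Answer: $9$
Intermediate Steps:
$h = 3$
$W{\left(f,x \right)} = 3 f$
$A{\left(j \right)} = 5 j$ ($A{\left(j \right)} = \left(j + j\right) + 3 j = 2 j + 3 j = 5 j$)
$\left(-48 + A{\left(6 - M{\left(-3 \right)} \right)}\right)^{2} = \left(-48 + 5 \left(6 - -3\right)\right)^{2} = \left(-48 + 5 \left(6 + 3\right)\right)^{2} = \left(-48 + 5 \cdot 9\right)^{2} = \left(-48 + 45\right)^{2} = \left(-3\right)^{2} = 9$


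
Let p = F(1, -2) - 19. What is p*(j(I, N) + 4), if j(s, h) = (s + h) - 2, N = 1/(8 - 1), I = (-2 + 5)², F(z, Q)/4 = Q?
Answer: -2106/7 ≈ -300.86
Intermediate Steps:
F(z, Q) = 4*Q
I = 9 (I = 3² = 9)
p = -27 (p = 4*(-2) - 19 = -8 - 19 = -27)
N = ⅐ (N = 1/7 = ⅐ ≈ 0.14286)
j(s, h) = -2 + h + s (j(s, h) = (h + s) - 2 = -2 + h + s)
p*(j(I, N) + 4) = -27*((-2 + ⅐ + 9) + 4) = -27*(50/7 + 4) = -27*78/7 = -2106/7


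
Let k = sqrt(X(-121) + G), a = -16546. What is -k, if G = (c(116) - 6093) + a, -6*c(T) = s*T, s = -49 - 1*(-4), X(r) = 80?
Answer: -23*I*sqrt(41) ≈ -147.27*I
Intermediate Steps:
s = -45 (s = -49 + 4 = -45)
c(T) = 15*T/2 (c(T) = -(-15)*T/2 = 15*T/2)
G = -21769 (G = ((15/2)*116 - 6093) - 16546 = (870 - 6093) - 16546 = -5223 - 16546 = -21769)
k = 23*I*sqrt(41) (k = sqrt(80 - 21769) = sqrt(-21689) = 23*I*sqrt(41) ≈ 147.27*I)
-k = -23*I*sqrt(41)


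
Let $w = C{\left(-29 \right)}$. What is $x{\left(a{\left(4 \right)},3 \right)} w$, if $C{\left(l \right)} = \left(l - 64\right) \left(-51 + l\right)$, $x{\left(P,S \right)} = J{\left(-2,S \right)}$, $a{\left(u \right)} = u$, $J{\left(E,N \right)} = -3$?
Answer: $-22320$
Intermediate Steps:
$x{\left(P,S \right)} = -3$
$C{\left(l \right)} = \left(-64 + l\right) \left(-51 + l\right)$
$w = 7440$ ($w = 3264 + \left(-29\right)^{2} - -3335 = 3264 + 841 + 3335 = 7440$)
$x{\left(a{\left(4 \right)},3 \right)} w = \left(-3\right) 7440 = -22320$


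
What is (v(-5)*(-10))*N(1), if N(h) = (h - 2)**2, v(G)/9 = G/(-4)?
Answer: -225/2 ≈ -112.50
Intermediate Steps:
v(G) = -9*G/4 (v(G) = 9*(G/(-4)) = 9*(G*(-1/4)) = 9*(-G/4) = -9*G/4)
N(h) = (-2 + h)**2
(v(-5)*(-10))*N(1) = (-9/4*(-5)*(-10))*(-2 + 1)**2 = ((45/4)*(-10))*(-1)**2 = -225/2*1 = -225/2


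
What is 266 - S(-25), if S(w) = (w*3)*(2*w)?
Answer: -3484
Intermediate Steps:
S(w) = 6*w² (S(w) = (3*w)*(2*w) = 6*w²)
266 - S(-25) = 266 - 6*(-25)² = 266 - 6*625 = 266 - 1*3750 = 266 - 3750 = -3484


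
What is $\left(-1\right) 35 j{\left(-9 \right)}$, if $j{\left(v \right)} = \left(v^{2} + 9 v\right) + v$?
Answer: $315$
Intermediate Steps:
$j{\left(v \right)} = v^{2} + 10 v$
$\left(-1\right) 35 j{\left(-9 \right)} = \left(-1\right) 35 \left(- 9 \left(10 - 9\right)\right) = - 35 \left(\left(-9\right) 1\right) = \left(-35\right) \left(-9\right) = 315$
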